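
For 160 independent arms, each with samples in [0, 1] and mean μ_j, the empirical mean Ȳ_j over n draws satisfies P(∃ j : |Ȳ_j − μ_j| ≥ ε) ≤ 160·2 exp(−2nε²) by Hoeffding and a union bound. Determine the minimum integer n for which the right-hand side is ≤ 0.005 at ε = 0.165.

204

Need 2·160·exp(−2nε²) ≤ 0.005, i.e. exp(−2nε²) ≤ 0.005/320.
So 2nε² ≥ ln(320/0.005) = 11.066638.
Hence n ≥ 11.066638/(2·0.165²) = 203.244.
The smallest integer n is 204.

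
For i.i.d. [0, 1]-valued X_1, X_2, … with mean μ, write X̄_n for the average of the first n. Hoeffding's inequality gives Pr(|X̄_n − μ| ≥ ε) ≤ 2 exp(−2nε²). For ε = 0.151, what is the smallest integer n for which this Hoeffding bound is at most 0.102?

Require 2·exp(−2nε²) ≤ 0.102, i.e. 2nε² ≥ ln(2/0.102) = 2.975930.
So n ≥ 2.975930 / (2·0.151²) = 65.259.
The smallest integer n is 66.

66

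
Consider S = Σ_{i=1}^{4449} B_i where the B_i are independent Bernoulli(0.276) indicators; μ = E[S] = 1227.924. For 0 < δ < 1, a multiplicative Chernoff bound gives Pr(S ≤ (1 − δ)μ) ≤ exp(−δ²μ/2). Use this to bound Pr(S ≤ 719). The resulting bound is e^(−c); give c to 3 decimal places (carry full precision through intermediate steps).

Write 719 = (1 − δ)μ, so δ = 1 − 719/1227.924 = 0.4144589…
Then the exponent is δ²μ/2 = (μ − 719)²/(2μ) = 105.464034.

105.464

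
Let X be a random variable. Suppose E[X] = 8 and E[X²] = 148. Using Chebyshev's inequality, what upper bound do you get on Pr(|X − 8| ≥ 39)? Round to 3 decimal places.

0.055

Var(X) = E[X²] − (E[X])² = 148 − 64 = 84.
Chebyshev's inequality: Pr(|X − μ| ≥ t) ≤ Var(X)/t² = 84/1521 = 0.0552.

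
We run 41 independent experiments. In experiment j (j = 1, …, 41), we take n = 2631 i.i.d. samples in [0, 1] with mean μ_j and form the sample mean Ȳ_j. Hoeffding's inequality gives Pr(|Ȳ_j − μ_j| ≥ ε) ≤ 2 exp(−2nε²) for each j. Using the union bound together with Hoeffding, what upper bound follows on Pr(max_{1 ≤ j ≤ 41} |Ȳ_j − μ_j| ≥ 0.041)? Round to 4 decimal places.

0.0118

Per-experiment Hoeffding bound: 2·exp(−2·2631·0.041²) = 2·exp(−8.84542) = 0.00028808.
Union bound over 41 events: 41·0.00028808 = 0.01181.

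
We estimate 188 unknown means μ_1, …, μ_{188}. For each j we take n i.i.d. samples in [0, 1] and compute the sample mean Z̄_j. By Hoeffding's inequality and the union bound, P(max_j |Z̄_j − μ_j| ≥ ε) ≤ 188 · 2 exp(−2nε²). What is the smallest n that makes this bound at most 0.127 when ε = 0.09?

494

Need 2·188·exp(−2nε²) ≤ 0.127, i.e. exp(−2nε²) ≤ 0.127/376.
So 2nε² ≥ ln(376/0.127) = 7.993157.
Hence n ≥ 7.993157/(2·0.09²) = 493.405.
The smallest integer n is 494.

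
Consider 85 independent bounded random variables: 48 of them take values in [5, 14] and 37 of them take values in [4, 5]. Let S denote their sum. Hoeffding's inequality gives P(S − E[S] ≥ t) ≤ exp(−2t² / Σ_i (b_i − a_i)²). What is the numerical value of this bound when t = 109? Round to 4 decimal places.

Σ(b_i − a_i)² = 48·9² + 37·1² = 3925.
Exponent = 2·109² / 3925 = 6.05401.
Bound = exp(−6.05401) = 0.00235.

0.0023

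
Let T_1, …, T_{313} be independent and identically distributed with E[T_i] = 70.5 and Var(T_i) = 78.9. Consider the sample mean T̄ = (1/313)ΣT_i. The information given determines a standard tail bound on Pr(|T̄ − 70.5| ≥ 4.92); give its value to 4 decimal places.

0.0104

With mean and variance of each term known, Chebyshev's inequality bounds the deviation of the sum (or sample mean).
Var(T̄) = Var(T_i)/n = 78.9/313 = 0.25208.
Chebyshev: Pr(|T̄ − 70.5| ≥ 4.92) ≤ Var(T̄)/(4.92)² = 78.9/(313·4.92²) = 0.0104.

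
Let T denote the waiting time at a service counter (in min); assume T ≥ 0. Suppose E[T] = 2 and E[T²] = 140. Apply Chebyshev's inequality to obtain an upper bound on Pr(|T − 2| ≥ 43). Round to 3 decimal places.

0.074

Var(T) = E[T²] − (E[T])² = 140 − 4 = 136.
Chebyshev's inequality: Pr(|T − μ| ≥ t) ≤ Var(T)/t² = 136/1849 = 0.0736.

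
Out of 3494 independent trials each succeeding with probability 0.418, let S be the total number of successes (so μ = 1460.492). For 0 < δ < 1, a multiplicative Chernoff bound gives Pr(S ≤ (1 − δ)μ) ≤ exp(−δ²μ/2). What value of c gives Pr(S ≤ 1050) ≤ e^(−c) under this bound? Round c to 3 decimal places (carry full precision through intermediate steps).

Write 1050 = (1 − δ)μ, so δ = 1 − 1050/1460.492 = 0.2810642…
Then the exponent is δ²μ/2 = (μ − 1050)²/(2μ) = 57.687301.

57.687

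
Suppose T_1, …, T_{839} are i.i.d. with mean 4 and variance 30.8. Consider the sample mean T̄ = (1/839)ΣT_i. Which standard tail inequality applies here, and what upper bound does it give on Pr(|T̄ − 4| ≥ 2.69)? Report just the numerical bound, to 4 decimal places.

0.0051

With mean and variance of each term known, Chebyshev's inequality bounds the deviation of the sum (or sample mean).
Var(T̄) = Var(T_i)/n = 30.8/839 = 0.03671.
Chebyshev: Pr(|T̄ − 4| ≥ 2.69) ≤ Var(T̄)/(2.69)² = 30.8/(839·2.69²) = 0.0051.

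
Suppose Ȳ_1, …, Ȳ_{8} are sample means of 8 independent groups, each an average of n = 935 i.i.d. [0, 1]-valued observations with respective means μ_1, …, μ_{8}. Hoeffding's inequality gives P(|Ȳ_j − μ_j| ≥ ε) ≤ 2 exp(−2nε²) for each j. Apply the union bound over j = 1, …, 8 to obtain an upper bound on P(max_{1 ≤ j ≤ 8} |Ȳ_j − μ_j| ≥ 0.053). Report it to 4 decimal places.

0.0837

Per-experiment Hoeffding bound: 2·exp(−2·935·0.053²) = 2·exp(−5.25283) = 0.010465.
Union bound over 8 events: 8·0.010465 = 0.08372.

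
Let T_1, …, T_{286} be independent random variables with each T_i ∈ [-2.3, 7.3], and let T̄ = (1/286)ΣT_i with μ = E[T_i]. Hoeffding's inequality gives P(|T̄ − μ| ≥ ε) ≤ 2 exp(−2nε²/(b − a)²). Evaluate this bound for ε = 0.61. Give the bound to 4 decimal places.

Exponent: 2nε²/(b − a)² = 2·286·0.61² / 9.6² = 2.30947.
Bound = 2·exp(−2.30947) = 0.19863.

0.1986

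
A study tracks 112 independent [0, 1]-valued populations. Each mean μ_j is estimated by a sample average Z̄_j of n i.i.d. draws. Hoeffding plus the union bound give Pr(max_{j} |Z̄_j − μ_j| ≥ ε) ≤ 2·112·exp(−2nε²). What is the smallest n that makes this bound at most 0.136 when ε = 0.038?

Need 2·112·exp(−2nε²) ≤ 0.136, i.e. exp(−2nε²) ≤ 0.136/224.
So 2nε² ≥ ln(224/0.136) = 7.406746.
Hence n ≥ 7.406746/(2·0.038²) = 2564.663.
The smallest integer n is 2565.

2565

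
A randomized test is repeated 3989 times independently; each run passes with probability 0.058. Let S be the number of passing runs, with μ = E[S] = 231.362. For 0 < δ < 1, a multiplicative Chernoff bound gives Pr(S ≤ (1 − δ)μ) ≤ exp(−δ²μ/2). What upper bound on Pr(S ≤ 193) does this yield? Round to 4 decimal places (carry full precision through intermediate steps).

Write 193 = (1 − δ)μ, so δ = 1 − 193/231.362 = 0.1658094…
Then the exponent is δ²μ/2 = (μ − 193)²/(2μ) = 3.180391.
Bound = exp(−3.180391) = 0.04157.

0.0416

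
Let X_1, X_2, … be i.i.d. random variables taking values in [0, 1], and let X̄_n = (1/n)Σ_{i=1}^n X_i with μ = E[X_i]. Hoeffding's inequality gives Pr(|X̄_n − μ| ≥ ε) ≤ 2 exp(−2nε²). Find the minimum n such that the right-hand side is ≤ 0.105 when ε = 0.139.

Require 2·exp(−2nε²) ≤ 0.105, i.e. 2nε² ≥ ln(2/0.105) = 2.946942.
So n ≥ 2.946942 / (2·0.139²) = 76.263.
The smallest integer n is 77.

77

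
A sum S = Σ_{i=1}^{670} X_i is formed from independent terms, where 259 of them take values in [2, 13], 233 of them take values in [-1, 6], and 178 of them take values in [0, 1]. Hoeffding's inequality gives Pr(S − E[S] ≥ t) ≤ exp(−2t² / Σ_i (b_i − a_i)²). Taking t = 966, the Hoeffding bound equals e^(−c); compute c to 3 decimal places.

43.469

Σ(b_i − a_i)² = 259·11² + 233·7² + 178·1² = 42934.
c = 2t² / 42934 = 2·966² / 42934 = 43.4693.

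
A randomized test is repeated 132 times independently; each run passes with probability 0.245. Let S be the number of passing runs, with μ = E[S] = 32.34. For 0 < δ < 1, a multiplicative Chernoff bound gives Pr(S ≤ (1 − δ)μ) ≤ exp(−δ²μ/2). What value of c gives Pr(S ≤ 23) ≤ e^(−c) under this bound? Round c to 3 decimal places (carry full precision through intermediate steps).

1.349

Write 23 = (1 − δ)μ, so δ = 1 − 23/32.34 = 0.2888064…
Then the exponent is δ²μ/2 = (μ − 23)²/(2μ) = 1.348726.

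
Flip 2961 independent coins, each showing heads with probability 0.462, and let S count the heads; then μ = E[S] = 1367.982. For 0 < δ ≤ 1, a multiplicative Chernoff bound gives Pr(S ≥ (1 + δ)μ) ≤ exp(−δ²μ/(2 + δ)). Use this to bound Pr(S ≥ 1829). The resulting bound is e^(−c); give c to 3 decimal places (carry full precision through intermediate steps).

Write 1829 = (1 + δ)μ, so δ = 1829/1367.982 − 1 = 0.3370059…
Then the exponent is δ²μ/(2 + δ) = (1829 − μ)² / (μ·(2 + δ)) = 66.480698.

66.481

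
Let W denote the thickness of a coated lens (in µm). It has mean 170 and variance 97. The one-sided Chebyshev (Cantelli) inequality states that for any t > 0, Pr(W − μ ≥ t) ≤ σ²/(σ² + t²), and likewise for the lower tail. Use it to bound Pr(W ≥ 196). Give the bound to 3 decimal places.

Here σ² = 97 and t = 26, so σ² + t² = 773.
Cantelli's bound: 97/773 = 0.1255.

0.125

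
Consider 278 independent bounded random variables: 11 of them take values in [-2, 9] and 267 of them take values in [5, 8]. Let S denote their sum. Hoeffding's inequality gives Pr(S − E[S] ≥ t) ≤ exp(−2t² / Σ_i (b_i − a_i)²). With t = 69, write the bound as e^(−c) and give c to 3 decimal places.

Σ(b_i − a_i)² = 11·11² + 267·3² = 3734.
c = 2t² / 3734 = 2·69² / 3734 = 2.5501.

2.550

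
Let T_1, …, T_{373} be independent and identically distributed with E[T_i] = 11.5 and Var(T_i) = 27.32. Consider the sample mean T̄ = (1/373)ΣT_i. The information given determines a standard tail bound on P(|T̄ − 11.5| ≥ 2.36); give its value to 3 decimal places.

0.013

With mean and variance of each term known, Chebyshev's inequality bounds the deviation of the sum (or sample mean).
Var(T̄) = Var(T_i)/n = 27.32/373 = 0.073244.
Chebyshev: P(|T̄ − 11.5| ≥ 2.36) ≤ Var(T̄)/(2.36)² = 27.32/(373·2.36²) = 0.0132.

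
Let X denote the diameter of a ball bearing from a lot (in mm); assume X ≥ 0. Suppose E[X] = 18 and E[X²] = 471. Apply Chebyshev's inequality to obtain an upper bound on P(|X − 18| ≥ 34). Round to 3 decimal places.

Var(X) = E[X²] − (E[X])² = 471 − 324 = 147.
Chebyshev's inequality: P(|X − μ| ≥ t) ≤ Var(X)/t² = 147/1156 = 0.1272.

0.127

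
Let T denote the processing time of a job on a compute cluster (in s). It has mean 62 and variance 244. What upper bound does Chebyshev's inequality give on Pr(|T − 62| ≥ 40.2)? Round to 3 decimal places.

Chebyshev: Pr(|T − μ| ≥ t) ≤ Var(T)/t².
Bound = 244 / 1616.04 = 0.1510.

0.151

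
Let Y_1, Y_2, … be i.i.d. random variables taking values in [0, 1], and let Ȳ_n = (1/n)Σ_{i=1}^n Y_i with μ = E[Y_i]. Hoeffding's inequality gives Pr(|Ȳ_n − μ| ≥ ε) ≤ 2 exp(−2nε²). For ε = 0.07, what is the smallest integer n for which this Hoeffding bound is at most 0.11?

296

Require 2·exp(−2nε²) ≤ 0.11, i.e. 2nε² ≥ ln(2/0.11) = 2.900422.
So n ≥ 2.900422 / (2·0.07²) = 295.961.
The smallest integer n is 296.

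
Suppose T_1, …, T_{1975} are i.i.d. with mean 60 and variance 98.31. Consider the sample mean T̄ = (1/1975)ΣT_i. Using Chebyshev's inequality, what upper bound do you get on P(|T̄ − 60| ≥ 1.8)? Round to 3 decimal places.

0.015

Var(T̄) = Var(T_i)/n = 98.31/1975 = 0.049777.
Chebyshev: P(|T̄ − 60| ≥ 1.8) ≤ Var(T̄)/(1.8)² = 98.31/(1975·1.8²) = 0.0154.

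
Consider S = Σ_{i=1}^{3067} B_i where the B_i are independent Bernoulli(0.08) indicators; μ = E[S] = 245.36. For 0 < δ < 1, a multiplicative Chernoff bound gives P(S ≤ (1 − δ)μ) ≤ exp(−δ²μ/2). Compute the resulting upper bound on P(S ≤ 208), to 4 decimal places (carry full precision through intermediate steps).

Write 208 = (1 − δ)μ, so δ = 1 − 208/245.36 = 0.1522661…
Then the exponent is δ²μ/2 = (μ − 208)²/(2μ) = 2.844330.
Bound = exp(−2.844330) = 0.05817.

0.0582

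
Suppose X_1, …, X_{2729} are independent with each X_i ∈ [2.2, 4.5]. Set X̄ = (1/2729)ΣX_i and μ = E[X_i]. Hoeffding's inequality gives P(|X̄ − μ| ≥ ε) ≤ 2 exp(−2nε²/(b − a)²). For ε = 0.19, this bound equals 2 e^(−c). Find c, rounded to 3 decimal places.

c = 2nε²/(b − a)² = 2·2729·0.19² / 2.3² = 37.2465.

37.246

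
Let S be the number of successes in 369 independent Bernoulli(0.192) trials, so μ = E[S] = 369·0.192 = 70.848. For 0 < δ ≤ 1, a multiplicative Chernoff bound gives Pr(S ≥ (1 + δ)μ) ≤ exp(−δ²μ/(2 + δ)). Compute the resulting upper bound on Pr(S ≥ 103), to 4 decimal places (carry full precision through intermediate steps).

0.0026

Write 103 = (1 + δ)μ, so δ = 103/70.848 − 1 = 0.4538166…
Then the exponent is δ²μ/(2 + δ) = (103 − μ)² / (μ·(2 + δ)) = 5.946293.
Bound = exp(−5.946293) = 0.00262.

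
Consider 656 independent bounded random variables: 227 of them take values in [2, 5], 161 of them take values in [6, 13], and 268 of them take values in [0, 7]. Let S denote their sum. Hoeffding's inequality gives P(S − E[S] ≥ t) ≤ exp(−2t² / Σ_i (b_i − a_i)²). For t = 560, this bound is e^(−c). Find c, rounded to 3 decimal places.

Σ(b_i − a_i)² = 227·3² + 161·7² + 268·7² = 23064.
c = 2t² / 23064 = 2·560² / 23064 = 27.1939.

27.194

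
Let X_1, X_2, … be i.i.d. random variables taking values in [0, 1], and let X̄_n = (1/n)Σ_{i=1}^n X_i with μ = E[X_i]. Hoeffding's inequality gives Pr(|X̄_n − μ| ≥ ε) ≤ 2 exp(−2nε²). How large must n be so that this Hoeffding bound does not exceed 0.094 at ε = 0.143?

75

Require 2·exp(−2nε²) ≤ 0.094, i.e. 2nε² ≥ ln(2/0.094) = 3.057608.
So n ≥ 3.057608 / (2·0.143²) = 74.762.
The smallest integer n is 75.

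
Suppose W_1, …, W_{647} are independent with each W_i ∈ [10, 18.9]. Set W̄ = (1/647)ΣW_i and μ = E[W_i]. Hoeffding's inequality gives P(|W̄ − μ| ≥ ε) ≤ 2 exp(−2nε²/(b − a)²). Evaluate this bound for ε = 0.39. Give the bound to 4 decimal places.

Exponent: 2nε²/(b − a)² = 2·647·0.39² / 8.9² = 2.48475.
Bound = 2·exp(−2.48475) = 0.16669.

0.1667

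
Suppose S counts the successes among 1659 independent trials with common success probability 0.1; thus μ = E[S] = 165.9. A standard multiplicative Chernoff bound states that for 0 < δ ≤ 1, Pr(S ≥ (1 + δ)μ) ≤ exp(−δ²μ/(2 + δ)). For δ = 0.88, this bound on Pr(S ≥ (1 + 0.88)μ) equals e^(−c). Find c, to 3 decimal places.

c = δ²μ/(2 + δ) = 0.88²·165.9/(2 + 0.88) = 44.6087.

44.609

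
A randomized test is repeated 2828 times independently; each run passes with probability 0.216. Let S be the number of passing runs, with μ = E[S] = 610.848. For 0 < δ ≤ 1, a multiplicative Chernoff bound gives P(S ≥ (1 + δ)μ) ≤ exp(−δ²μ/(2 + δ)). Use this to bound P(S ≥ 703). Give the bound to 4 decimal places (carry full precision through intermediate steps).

Write 703 = (1 + δ)μ, so δ = 703/610.848 − 1 = 0.1508591…
Then the exponent is δ²μ/(2 + δ) = (703 − μ)² / (μ·(2 + δ)) = 6.463450.
Bound = exp(−6.463450) = 0.00156.

0.0016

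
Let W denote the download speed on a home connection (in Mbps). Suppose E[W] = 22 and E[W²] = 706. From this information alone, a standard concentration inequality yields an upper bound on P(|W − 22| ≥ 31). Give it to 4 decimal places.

The first two moments determine the variance, so Chebyshev's inequality is the sharpest standard bound available.
Var(W) = E[W²] − (E[W])² = 706 − 484 = 222.
Chebyshev's inequality: P(|W − μ| ≥ t) ≤ Var(W)/t² = 222/961 = 0.2310.

0.2310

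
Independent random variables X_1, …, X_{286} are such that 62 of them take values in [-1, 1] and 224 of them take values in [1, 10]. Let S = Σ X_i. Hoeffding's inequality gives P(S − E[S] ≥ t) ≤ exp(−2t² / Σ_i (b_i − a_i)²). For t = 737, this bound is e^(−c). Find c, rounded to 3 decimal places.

59.066

Σ(b_i − a_i)² = 62·2² + 224·9² = 18392.
c = 2t² / 18392 = 2·737² / 18392 = 59.0658.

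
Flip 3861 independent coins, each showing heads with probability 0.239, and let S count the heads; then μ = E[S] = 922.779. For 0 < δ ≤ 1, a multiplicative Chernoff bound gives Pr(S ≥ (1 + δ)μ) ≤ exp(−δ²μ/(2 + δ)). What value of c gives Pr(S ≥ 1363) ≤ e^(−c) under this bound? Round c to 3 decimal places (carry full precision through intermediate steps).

Write 1363 = (1 + δ)μ, so δ = 1363/922.779 − 1 = 0.4770601…
Then the exponent is δ²μ/(2 + δ) = (1363 − μ)² / (μ·(2 + δ)) = 84.782706.

84.783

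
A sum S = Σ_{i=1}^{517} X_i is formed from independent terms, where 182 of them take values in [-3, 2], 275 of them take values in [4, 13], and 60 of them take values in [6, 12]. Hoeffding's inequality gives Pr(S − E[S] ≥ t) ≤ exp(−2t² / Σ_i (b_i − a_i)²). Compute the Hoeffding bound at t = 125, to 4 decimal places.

Σ(b_i − a_i)² = 182·5² + 275·9² + 60·6² = 28985.
Exponent = 2·125² / 28985 = 1.07814.
Bound = exp(−1.07814) = 0.34023.

0.3402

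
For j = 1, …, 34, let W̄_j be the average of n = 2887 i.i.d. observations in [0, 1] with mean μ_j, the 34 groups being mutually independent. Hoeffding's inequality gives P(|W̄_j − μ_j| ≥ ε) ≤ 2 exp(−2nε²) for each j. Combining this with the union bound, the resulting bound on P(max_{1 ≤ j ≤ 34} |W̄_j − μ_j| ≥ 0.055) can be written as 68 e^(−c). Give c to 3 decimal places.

Union bound over the 34 events: P(max_{1 ≤ j ≤ 34} |W̄_j − μ_j| ≥ 0.055) ≤ 34·2·exp(−2nε²) = 68 exp(−2·2887·0.055²).
So c = 2·2887·0.055² = 17.4663.

17.466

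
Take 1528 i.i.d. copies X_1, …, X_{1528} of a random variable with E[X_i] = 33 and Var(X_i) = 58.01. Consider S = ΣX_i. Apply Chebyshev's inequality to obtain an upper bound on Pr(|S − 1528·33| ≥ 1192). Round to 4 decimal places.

Var(S) = n·Var(X_i) = 1528·58.01 = 88639.28.
Chebyshev: Pr(|S − 1528·33| ≥ 1192) ≤ Var(S)/1192² = 88639.28/1420864 = 0.0624.

0.0624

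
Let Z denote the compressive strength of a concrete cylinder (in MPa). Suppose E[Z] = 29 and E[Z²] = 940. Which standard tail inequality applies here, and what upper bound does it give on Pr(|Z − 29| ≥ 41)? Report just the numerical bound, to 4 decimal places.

The first two moments determine the variance, so Chebyshev's inequality is the sharpest standard bound available.
Var(Z) = E[Z²] − (E[Z])² = 940 − 841 = 99.
Chebyshev's inequality: Pr(|Z − μ| ≥ t) ≤ Var(Z)/t² = 99/1681 = 0.0589.

0.0589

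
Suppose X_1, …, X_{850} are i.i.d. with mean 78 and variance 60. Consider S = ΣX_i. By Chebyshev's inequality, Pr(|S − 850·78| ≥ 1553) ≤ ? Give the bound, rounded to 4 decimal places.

0.0211

Var(S) = n·Var(X_i) = 850·60 = 51000.
Chebyshev: Pr(|S − 850·78| ≥ 1553) ≤ Var(S)/1553² = 51000/2411809 = 0.0211.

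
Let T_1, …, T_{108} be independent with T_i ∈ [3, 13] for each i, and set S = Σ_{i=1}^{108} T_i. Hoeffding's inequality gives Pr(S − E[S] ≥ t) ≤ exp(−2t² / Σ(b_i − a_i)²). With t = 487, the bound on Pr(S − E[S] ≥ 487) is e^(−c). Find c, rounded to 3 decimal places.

43.920

Σ(b_i − a_i)² = 108·(10)² = 10800.
c = 2t²/10800 = 2·487²/10800 = 43.9202.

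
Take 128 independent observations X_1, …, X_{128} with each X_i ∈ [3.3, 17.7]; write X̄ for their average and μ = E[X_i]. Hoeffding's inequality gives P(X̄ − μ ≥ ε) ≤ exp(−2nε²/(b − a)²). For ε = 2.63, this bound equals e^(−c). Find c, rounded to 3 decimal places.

c = 2nε²/(b − a)² = 2·128·2.63² / 14.4² = 8.5394.

8.539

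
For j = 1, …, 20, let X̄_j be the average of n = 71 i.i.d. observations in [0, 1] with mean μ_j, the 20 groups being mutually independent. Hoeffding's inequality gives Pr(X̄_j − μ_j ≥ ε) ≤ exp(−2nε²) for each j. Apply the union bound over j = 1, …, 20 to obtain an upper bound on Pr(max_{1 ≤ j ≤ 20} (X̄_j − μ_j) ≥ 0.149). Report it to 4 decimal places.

0.8549

Per-experiment Hoeffding bound: exp(−2·71·0.149²) = exp(−3.15254) = 0.042743.
Union bound over 20 events: 20·0.042743 = 0.85487.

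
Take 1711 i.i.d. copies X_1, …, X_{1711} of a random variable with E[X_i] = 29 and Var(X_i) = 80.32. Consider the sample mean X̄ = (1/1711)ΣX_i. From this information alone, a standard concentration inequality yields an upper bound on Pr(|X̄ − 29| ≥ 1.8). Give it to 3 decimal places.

0.014

With mean and variance of each term known, Chebyshev's inequality bounds the deviation of the sum (or sample mean).
Var(X̄) = Var(X_i)/n = 80.32/1711 = 0.046943.
Chebyshev: Pr(|X̄ − 29| ≥ 1.8) ≤ Var(X̄)/(1.8)² = 80.32/(1711·1.8²) = 0.0145.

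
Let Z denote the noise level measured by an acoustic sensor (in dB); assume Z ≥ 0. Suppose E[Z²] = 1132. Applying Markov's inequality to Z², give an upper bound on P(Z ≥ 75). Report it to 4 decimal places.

0.2012

Since Z ≥ 0, the event {Z ≥ 75} is the same as {Z² ≥ 5625}.
Markov's inequality applied to Z² gives P(Z² ≥ 5625) ≤ E[Z²]/5625 = 1132/5625 = 0.2012.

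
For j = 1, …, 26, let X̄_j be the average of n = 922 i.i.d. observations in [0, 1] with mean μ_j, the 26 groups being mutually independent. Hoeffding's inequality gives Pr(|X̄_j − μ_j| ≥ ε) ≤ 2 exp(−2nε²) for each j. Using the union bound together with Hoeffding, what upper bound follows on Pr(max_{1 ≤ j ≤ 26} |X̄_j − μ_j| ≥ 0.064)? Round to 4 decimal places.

Per-experiment Hoeffding bound: 2·exp(−2·922·0.064²) = 2·exp(−7.55302) = 0.001049.
Union bound over 26 events: 26·0.001049 = 0.02728.

0.0273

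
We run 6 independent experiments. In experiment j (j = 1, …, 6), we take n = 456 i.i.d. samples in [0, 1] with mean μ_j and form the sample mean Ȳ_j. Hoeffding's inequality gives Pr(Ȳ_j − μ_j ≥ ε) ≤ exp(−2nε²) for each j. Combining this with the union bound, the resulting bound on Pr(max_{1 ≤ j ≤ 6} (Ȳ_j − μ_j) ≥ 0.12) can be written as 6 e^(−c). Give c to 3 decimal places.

Union bound over the 6 events: Pr(max_{1 ≤ j ≤ 6} (Ȳ_j − μ_j) ≥ 0.12) ≤ 6·exp(−2nε²) = 6 exp(−2·456·0.12²).
So c = 2·456·0.12² = 13.1328.

13.133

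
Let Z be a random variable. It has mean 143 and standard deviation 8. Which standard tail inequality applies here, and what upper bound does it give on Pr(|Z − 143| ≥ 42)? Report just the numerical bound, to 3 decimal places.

0.036

Mean and variance are known, so Chebyshev's inequality applies.
Chebyshev: Pr(|Z − μ| ≥ t) ≤ Var(Z)/t².
Var(Z) = σ² = 8² = 64.
Bound = 64 / 1764 = 0.0363.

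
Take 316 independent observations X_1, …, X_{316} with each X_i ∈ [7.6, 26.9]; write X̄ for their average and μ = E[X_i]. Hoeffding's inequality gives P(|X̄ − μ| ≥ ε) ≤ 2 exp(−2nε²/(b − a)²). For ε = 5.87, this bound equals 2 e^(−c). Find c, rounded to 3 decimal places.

58.463

c = 2nε²/(b − a)² = 2·316·5.87² / 19.3² = 58.4627.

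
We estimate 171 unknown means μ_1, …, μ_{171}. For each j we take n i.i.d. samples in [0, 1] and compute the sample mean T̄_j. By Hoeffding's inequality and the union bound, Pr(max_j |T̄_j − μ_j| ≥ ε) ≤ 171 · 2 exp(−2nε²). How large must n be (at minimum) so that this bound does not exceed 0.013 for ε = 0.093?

Need 2·171·exp(−2nε²) ≤ 0.013, i.e. exp(−2nε²) ≤ 0.013/342.
So 2nε² ≥ ln(342/0.013) = 10.177617.
Hence n ≥ 10.177617/(2·0.093²) = 588.370.
The smallest integer n is 589.

589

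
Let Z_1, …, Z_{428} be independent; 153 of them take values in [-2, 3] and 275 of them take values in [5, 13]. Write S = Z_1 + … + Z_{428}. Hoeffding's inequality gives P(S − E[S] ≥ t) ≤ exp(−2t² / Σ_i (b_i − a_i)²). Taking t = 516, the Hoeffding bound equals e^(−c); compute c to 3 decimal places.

Σ(b_i − a_i)² = 153·5² + 275·8² = 21425.
c = 2t² / 21425 = 2·516² / 21425 = 24.8547.

24.855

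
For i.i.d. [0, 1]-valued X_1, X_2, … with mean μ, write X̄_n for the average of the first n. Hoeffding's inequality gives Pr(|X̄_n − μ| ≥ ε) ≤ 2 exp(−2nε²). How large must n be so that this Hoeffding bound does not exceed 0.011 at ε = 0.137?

139

Require 2·exp(−2nε²) ≤ 0.011, i.e. 2nε² ≥ ln(2/0.011) = 5.203007.
So n ≥ 5.203007 / (2·0.137²) = 138.606.
The smallest integer n is 139.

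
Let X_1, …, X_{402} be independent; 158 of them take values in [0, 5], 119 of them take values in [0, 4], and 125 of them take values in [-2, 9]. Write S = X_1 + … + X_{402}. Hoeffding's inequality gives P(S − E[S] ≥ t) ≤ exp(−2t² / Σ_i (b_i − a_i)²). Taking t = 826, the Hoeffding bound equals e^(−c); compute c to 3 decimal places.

Σ(b_i − a_i)² = 158·5² + 119·4² + 125·11² = 20979.
c = 2t² / 20979 = 2·826² / 20979 = 65.0437.

65.044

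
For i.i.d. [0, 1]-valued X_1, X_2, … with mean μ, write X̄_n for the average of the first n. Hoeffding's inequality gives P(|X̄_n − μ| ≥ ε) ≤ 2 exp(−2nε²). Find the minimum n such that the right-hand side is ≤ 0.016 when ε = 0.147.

112

Require 2·exp(−2nε²) ≤ 0.016, i.e. 2nε² ≥ ln(2/0.016) = 4.828314.
So n ≥ 4.828314 / (2·0.147²) = 111.720.
The smallest integer n is 112.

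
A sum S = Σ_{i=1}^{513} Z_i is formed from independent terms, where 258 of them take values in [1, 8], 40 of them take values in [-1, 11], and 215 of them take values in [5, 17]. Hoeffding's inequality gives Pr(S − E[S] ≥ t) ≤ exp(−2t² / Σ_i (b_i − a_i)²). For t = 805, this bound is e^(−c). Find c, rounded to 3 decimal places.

26.256

Σ(b_i − a_i)² = 258·7² + 40·12² + 215·12² = 49362.
c = 2t² / 49362 = 2·805² / 49362 = 26.2560.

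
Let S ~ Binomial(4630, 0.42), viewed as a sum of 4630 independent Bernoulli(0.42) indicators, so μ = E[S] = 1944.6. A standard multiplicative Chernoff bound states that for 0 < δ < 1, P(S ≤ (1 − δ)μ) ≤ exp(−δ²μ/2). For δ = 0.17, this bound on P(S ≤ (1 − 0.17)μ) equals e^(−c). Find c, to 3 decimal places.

c = δ²μ/2 = 0.17²·1944.6/2 = 28.0995.

28.099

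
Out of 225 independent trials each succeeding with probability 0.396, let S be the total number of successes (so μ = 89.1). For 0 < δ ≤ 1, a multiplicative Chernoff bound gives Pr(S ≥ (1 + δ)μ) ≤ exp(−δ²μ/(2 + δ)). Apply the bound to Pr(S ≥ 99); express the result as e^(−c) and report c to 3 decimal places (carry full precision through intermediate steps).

0.521

Write 99 = (1 + δ)μ, so δ = 99/89.1 − 1 = 0.1111111…
Then the exponent is δ²μ/(2 + δ) = (99 − μ)² / (μ·(2 + δ)) = 0.521053.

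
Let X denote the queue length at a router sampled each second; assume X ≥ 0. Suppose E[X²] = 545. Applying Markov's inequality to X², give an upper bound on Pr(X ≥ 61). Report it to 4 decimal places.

Since X ≥ 0, the event {X ≥ 61} is the same as {X² ≥ 3721}.
Markov's inequality applied to X² gives Pr(X² ≥ 3721) ≤ E[X²]/3721 = 545/3721 = 0.1465.

0.1465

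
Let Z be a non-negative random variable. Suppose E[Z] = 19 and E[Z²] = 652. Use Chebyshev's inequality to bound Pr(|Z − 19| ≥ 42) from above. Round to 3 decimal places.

Var(Z) = E[Z²] − (E[Z])² = 652 − 361 = 291.
Chebyshev's inequality: Pr(|Z − μ| ≥ t) ≤ Var(Z)/t² = 291/1764 = 0.1650.

0.165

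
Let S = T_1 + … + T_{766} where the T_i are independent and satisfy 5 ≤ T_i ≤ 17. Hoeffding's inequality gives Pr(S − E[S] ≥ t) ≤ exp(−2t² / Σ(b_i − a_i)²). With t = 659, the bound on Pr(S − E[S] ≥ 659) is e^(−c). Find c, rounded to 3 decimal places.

7.874

Σ(b_i − a_i)² = 766·(12)² = 110304.
c = 2t²/110304 = 2·659²/110304 = 7.8743.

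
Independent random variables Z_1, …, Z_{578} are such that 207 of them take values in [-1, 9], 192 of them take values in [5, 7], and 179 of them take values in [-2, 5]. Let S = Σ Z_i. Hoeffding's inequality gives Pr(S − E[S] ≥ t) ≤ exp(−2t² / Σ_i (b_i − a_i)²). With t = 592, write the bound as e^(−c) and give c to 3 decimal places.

Σ(b_i − a_i)² = 207·10² + 192·2² + 179·7² = 30239.
c = 2t² / 30239 = 2·592² / 30239 = 23.1796.

23.180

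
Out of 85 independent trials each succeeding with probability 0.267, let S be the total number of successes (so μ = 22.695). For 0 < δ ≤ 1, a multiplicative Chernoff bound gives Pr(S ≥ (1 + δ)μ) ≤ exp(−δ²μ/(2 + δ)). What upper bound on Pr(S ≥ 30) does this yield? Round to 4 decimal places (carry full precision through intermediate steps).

0.3632

Write 30 = (1 + δ)μ, so δ = 30/22.695 − 1 = 0.3218771…
Then the exponent is δ²μ/(2 + δ) = (30 − μ)² / (μ·(2 + δ)) = 1.012677.
Bound = exp(−1.012677) = 0.36325.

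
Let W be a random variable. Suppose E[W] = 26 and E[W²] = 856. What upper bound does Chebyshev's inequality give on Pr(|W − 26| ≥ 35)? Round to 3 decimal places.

Var(W) = E[W²] − (E[W])² = 856 − 676 = 180.
Chebyshev's inequality: Pr(|W − μ| ≥ t) ≤ Var(W)/t² = 180/1225 = 0.1469.

0.147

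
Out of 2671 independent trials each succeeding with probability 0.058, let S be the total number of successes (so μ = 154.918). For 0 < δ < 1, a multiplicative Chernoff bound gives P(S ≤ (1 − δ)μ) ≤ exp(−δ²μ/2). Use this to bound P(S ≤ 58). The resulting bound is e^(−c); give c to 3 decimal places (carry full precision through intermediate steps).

Write 58 = (1 − δ)μ, so δ = 1 − 58/154.918 = 0.6256084…
Then the exponent is δ²μ/2 = (μ − 58)²/(2μ) = 30.316357.

30.316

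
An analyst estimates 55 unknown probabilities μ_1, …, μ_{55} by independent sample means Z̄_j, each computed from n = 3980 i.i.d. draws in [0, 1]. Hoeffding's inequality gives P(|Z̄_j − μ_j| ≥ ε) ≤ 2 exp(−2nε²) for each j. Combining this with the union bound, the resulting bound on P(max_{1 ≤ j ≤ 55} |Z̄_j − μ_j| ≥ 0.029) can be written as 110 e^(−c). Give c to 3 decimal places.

Union bound over the 55 events: P(max_{1 ≤ j ≤ 55} |Z̄_j − μ_j| ≥ 0.029) ≤ 55·2·exp(−2nε²) = 110 exp(−2·3980·0.029²).
So c = 2·3980·0.029² = 6.6944.

6.694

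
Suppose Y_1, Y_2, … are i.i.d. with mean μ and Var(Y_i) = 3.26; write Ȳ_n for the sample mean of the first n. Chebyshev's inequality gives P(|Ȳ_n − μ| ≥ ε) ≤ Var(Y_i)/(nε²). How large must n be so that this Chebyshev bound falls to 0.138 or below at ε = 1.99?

6

Require 3.26/(n·1.99²) ≤ 0.138, i.e. n ≥ 3.26/(0.138·1.99²) = 5.965.
The smallest integer n is 6.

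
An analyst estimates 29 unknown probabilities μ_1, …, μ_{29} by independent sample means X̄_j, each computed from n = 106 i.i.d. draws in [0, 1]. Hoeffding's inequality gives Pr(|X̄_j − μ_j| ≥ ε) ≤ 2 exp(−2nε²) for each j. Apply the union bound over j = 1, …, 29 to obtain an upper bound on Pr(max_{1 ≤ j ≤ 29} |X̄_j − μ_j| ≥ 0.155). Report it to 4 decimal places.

Per-experiment Hoeffding bound: 2·exp(−2·106·0.155²) = 2·exp(−5.09330) = 0.012275.
Union bound over 29 events: 29·0.012275 = 0.35599.

0.3560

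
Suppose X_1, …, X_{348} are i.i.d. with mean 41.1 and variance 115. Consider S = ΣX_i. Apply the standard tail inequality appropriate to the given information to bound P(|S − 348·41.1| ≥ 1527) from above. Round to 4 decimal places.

With mean and variance of each term known, Chebyshev's inequality bounds the deviation of the sum (or sample mean).
Var(S) = n·Var(X_i) = 348·115 = 40020.
Chebyshev: P(|S − 348·41.1| ≥ 1527) ≤ Var(S)/1527² = 40020/2331729 = 0.0172.

0.0172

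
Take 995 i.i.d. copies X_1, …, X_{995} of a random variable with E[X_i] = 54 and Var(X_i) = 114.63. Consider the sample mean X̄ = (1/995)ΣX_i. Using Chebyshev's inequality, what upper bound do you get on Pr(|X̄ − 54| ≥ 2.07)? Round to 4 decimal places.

Var(X̄) = Var(X_i)/n = 114.63/995 = 0.11521.
Chebyshev: Pr(|X̄ − 54| ≥ 2.07) ≤ Var(X̄)/(2.07)² = 114.63/(995·2.07²) = 0.0269.

0.0269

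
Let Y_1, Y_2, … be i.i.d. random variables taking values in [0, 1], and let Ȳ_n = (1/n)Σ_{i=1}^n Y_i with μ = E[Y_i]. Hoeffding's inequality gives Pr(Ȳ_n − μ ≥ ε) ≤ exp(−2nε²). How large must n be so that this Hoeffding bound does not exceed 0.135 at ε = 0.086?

Require exp(−2nε²) ≤ 0.135, i.e. 2nε² ≥ ln(1/0.135) = 2.002481.
So n ≥ 2.002481 / (2·0.086²) = 135.376.
The smallest integer n is 136.

136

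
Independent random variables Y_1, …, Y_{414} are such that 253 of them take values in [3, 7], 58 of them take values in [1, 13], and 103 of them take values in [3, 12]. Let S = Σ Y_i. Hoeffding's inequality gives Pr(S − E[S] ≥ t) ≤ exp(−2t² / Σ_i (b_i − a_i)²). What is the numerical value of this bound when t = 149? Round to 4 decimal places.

Σ(b_i − a_i)² = 253·4² + 58·12² + 103·9² = 20743.
Exponent = 2·149² / 20743 = 2.14058.
Bound = exp(−2.14058) = 0.11759.

0.1176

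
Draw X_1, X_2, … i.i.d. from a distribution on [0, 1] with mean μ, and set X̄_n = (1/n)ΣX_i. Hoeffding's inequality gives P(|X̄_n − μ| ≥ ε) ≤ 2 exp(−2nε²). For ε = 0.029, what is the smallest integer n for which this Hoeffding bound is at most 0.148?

1548

Require 2·exp(−2nε²) ≤ 0.148, i.e. 2nε² ≥ ln(2/0.148) = 2.603690.
So n ≥ 2.603690 / (2·0.029²) = 1547.973.
The smallest integer n is 1548.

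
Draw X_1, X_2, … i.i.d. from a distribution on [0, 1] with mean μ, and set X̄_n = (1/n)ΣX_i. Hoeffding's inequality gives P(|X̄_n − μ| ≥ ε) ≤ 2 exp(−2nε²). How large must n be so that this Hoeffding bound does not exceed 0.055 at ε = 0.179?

Require 2·exp(−2nε²) ≤ 0.055, i.e. 2nε² ≥ ln(2/0.055) = 3.593569.
So n ≥ 3.593569 / (2·0.179²) = 56.078.
The smallest integer n is 57.

57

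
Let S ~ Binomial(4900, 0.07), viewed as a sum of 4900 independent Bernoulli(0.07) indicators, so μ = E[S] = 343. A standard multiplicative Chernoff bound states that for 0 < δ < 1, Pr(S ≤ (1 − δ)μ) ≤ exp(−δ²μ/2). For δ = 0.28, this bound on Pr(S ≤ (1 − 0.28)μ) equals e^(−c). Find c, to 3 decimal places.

13.446

c = δ²μ/2 = 0.28²·343/2 = 13.4456.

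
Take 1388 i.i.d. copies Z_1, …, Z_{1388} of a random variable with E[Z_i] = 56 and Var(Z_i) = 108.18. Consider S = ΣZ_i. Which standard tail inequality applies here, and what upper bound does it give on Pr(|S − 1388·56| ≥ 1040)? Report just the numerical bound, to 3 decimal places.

0.139

With mean and variance of each term known, Chebyshev's inequality bounds the deviation of the sum (or sample mean).
Var(S) = n·Var(Z_i) = 1388·108.18 = 150153.84.
Chebyshev: Pr(|S − 1388·56| ≥ 1040) ≤ Var(S)/1040² = 150153.84/1081600 = 0.1388.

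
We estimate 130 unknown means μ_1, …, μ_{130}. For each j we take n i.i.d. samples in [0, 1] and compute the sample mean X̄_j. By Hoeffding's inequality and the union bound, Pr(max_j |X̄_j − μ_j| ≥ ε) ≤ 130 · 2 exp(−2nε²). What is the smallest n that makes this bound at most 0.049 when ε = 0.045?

Need 2·130·exp(−2nε²) ≤ 0.049, i.e. exp(−2nε²) ≤ 0.049/260.
So 2nε² ≥ ln(260/0.049) = 8.576617.
Hence n ≥ 8.576617/(2·0.045²) = 2117.683.
The smallest integer n is 2118.

2118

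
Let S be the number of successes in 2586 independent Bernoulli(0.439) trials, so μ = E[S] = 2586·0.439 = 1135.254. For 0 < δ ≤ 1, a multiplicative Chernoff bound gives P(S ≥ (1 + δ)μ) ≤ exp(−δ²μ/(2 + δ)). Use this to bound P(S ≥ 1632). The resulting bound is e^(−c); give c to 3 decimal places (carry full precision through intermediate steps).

Write 1632 = (1 + δ)μ, so δ = 1632/1135.254 − 1 = 0.4375638…
Then the exponent is δ²μ/(2 + δ) = (1632 − μ)² / (μ·(2 + δ)) = 89.170199.

89.170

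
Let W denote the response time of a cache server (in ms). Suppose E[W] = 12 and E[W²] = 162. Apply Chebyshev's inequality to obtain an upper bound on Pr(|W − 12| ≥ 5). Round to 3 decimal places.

0.720

Var(W) = E[W²] − (E[W])² = 162 − 144 = 18.
Chebyshev's inequality: Pr(|W − μ| ≥ t) ≤ Var(W)/t² = 18/25 = 0.7200.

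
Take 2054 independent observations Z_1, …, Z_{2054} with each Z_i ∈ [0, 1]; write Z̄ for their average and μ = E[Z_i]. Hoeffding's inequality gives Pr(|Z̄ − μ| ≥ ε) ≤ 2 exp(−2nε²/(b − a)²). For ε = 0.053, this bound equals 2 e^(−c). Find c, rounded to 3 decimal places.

c = 2nε²/(b − a)² = 2·2054·0.053² / 1² = 11.5394.

11.539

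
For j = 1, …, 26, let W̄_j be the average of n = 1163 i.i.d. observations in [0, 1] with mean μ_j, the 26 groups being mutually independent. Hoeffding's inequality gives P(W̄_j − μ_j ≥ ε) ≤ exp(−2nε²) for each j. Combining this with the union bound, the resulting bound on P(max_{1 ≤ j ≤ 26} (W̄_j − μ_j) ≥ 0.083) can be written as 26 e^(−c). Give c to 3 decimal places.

16.024

Union bound over the 26 events: P(max_{1 ≤ j ≤ 26} (W̄_j − μ_j) ≥ 0.083) ≤ 26·exp(−2nε²) = 26 exp(−2·1163·0.083²).
So c = 2·1163·0.083² = 16.0238.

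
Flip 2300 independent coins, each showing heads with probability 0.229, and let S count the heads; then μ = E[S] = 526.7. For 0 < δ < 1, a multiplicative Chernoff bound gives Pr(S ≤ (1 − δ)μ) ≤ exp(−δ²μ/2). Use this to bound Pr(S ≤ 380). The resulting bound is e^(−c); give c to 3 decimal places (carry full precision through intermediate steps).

20.430

Write 380 = (1 − δ)μ, so δ = 1 − 380/526.7 = 0.2785267…
Then the exponent is δ²μ/2 = (μ − 380)²/(2μ) = 20.429932.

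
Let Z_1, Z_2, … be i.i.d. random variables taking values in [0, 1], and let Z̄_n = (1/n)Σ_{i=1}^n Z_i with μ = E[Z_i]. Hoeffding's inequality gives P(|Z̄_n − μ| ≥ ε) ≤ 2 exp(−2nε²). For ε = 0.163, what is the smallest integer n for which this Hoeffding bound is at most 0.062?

66

Require 2·exp(−2nε²) ≤ 0.062, i.e. 2nε² ≥ ln(2/0.062) = 3.473768.
So n ≥ 3.473768 / (2·0.163²) = 65.373.
The smallest integer n is 66.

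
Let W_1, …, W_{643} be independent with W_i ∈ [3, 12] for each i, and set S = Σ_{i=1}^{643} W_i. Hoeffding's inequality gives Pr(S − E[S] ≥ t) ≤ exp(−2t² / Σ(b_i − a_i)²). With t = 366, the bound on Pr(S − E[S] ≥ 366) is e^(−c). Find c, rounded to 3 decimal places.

Σ(b_i − a_i)² = 643·(9)² = 52083.
c = 2t²/52083 = 2·366²/52083 = 5.1439.

5.144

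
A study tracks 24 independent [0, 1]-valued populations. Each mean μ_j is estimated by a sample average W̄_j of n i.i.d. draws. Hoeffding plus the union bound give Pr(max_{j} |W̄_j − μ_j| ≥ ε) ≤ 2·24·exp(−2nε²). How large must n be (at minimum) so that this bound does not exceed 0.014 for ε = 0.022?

8409

Need 2·24·exp(−2nε²) ≤ 0.014, i.e. exp(−2nε²) ≤ 0.014/48.
So 2nε² ≥ ln(48/0.014) = 8.139899.
Hence n ≥ 8.139899/(2·0.022²) = 8408.987.
The smallest integer n is 8409.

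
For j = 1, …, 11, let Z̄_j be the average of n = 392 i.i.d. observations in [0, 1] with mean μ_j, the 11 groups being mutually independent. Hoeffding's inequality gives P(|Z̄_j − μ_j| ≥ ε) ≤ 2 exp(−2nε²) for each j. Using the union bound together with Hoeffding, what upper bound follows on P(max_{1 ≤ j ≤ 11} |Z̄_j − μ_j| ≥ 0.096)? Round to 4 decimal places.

Per-experiment Hoeffding bound: 2·exp(−2·392·0.096²) = 2·exp(−7.22534) = 0.0014558.
Union bound over 11 events: 11·0.0014558 = 0.01601.

0.0160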